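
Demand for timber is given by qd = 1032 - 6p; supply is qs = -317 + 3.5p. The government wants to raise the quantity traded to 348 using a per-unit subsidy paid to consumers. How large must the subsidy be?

At q = 348, invert demand for the buyer price: pb = (1032 − 348)/6 = 114; invert supply for the seller price: ps = (348 − (-317))/3.5 = 190.
The subsidy must fill the gap: s = ps − pb = 190 − 114 = 76.

Required subsidy s = 76 per unit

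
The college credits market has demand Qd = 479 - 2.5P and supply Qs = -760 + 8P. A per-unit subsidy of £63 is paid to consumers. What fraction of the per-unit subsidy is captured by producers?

Producer share = 5/21

Pre-subsidy: 479 - 2.5P = -760 + 8P gives P* = 118, Q* = 184.
With the rebate, buyers effectively pay Pb = Ps − 63, where Ps is the price sellers receive.
Demand in terms of Ps becomes Qd = 479 − 2.5(Ps − 63) = 636.5 - 2.5Ps. Setting this equal to supply: 636.5 - 2.5Ps = -760 + 8Ps, so Ps = 133.
Buyers pay Pb = 133 − 63 = 70; Q' = -760 + 8·133 = 304.
Buyers' price falls by P* − Pb = 118 − 70 = 48; sellers' price rises by Ps − P* = 133 − 118 = 15.
So producers capture 15/63 = 5/21 of each unit of subsidy.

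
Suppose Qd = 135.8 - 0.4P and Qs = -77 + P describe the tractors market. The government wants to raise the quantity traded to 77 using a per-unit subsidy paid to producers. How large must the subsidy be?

At Q = 77, invert demand for the buyer price: Pb = (135.8 − 77)/0.4 = 147; invert supply for the seller price: Ps = (77 − (-77))/1 = 154.
The subsidy must fill the gap: s = Ps − Pb = 154 − 147 = 7.

Required subsidy s = 7 per unit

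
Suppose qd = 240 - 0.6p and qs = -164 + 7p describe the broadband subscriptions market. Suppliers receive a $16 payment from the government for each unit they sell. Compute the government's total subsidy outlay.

Pre-subsidy: 240 - 0.6p = -164 + 7p gives p* = 1010/19, q* = 3954/19.
With the subsidy, sellers receive ps = pb + 16 for each unit, where pb is the price buyers pay.
Supply in terms of pb becomes qs = -164 + 7(pb + 16) = -52 + 7pb. Setting this equal to demand: 240 - 0.6pb = -52 + 7pb, so pb = 730/19.
Sellers receive ps = 730/19 + 16 = 1034/19; q' = 240 − 0.6·(730/19) = 4122/19.
Government outlay = subsidy × quantity = 16 × 4122/19 = 65952/19.

Government cost = 65952/19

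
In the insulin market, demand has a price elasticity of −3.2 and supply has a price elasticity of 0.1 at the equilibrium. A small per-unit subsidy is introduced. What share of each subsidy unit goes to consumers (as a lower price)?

For a small subsidy around the equilibrium, the benefit split depends on the relative slopes, which at a point are proportional to the elasticities.
Buyer share = εs/(εs + |εd|) = 0.1/(0.1 + 3.2) = 1/33; seller share = |εd|/(εs + |εd|) = 32/33.

Consumer share = 1/33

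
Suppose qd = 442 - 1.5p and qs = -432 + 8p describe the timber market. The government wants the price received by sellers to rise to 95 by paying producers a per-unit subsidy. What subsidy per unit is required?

Required subsidy s = 19 per unit

At a seller price of 95, quantity supplied is -432 + 8·95 = 328.
Buyers absorb 328 only when they pay pb with 442 − 1.5·pb = 328, i.e. pb = 76.
s = ps − pb = 95 − 76 = 19.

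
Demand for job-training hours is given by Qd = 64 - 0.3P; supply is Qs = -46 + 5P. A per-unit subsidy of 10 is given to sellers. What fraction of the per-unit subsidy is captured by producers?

Pre-subsidy: 64 - 0.3P = -46 + 5P gives P* = 1100/53, Q* = 3062/53.
With the subsidy, sellers receive Ps = Pb + 10 for each unit, where Pb is the price buyers pay.
Supply in terms of Pb becomes Qs = -46 + 5(Pb + 10) = 4 + 5Pb. Setting this equal to demand: 64 - 0.3Pb = 4 + 5Pb, so Pb = 600/53.
Sellers receive Ps = 600/53 + 10 = 1130/53; Q' = 64 − 0.3·(600/53) = 3212/53.
Buyers' price falls by P* − Pb = 1100/53 − 600/53 = 500/53; sellers' price rises by Ps − P* = 1130/53 − 1100/53 = 30/53.
So producers capture (30/53)/10 = 3/53 of each unit of subsidy.

Producer share = 3/53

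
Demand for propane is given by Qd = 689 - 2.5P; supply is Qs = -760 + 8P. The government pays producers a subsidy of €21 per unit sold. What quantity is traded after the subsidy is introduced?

Q' = 384

Pre-subsidy: 689 - 2.5P = -760 + 8P gives P* = 138, Q* = 344.
With the subsidy, sellers receive Ps = Pb + 21 for each unit, where Pb is the price buyers pay.
Supply in terms of Pb becomes Qs = -760 + 8(Pb + 21) = -592 + 8Pb. Setting this equal to demand: 689 - 2.5Pb = -592 + 8Pb, so Pb = 122.
Sellers receive Ps = 122 + 21 = 143; Q' = 689 − 2.5·122 = 384.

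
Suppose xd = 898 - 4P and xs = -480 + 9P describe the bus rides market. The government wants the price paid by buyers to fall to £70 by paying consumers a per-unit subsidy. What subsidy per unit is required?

At a buyer price of 70, quantity demanded is 898 − 4·70 = 618.
Sellers supply 618 only when they receive Ps with -480 + 9·Ps = 618, i.e. Ps = 122.
s = Ps − Pb = 122 − 70 = 52.

Required subsidy s = £52 per unit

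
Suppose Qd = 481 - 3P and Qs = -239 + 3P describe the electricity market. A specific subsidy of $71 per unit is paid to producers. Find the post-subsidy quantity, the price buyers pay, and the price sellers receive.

Q' = 227.5; buyers pay $84.5; sellers receive $155.5

Pre-subsidy: 481 - 3P = -239 + 3P gives P* = 120, Q* = 121.
With the subsidy, sellers receive Ps = Pb + 71 for each unit, where Pb is the price buyers pay.
Supply in terms of Pb becomes Qs = -239 + 3(Pb + 71) = -26 + 3Pb. Setting this equal to demand: 481 - 3Pb = -26 + 3Pb, so Pb = 84.5.
Sellers receive Ps = 84.5 + 71 = 155.5; Q' = 481 − 3·84.5 = 227.5.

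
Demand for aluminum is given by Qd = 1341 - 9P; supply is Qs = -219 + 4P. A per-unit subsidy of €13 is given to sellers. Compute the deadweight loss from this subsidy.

Deadweight loss = €234

Pre-subsidy: 1341 - 9P = -219 + 4P gives P* = 120, Q* = 261.
With the subsidy, sellers receive Ps = Pb + 13 for each unit, where Pb is the price buyers pay.
Supply in terms of Pb becomes Qs = -219 + 4(Pb + 13) = -167 + 4Pb. Setting this equal to demand: 1341 - 9Pb = -167 + 4Pb, so Pb = 116.
Sellers receive Ps = 116 + 13 = 129; Q' = 1341 − 9·116 = 297.
The subsidy expands output by 297 − 261 = 36 past the efficient level; on those units the gap between marginal cost and willingness to pay runs from 0 up to 13.
DWL = ½ × 13 × 36 = 234.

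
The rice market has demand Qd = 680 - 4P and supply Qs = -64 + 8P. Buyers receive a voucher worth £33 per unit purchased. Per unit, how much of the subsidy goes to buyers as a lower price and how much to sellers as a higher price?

Pre-subsidy: 680 - 4P = -64 + 8P gives P* = 62, Q* = 432.
With the rebate, buyers effectively pay Pb = Ps − 33, where Ps is the price sellers receive.
Demand in terms of Ps becomes Qd = 680 − 4(Ps − 33) = 812 - 4Ps. Setting this equal to supply: 812 - 4Ps = -64 + 8Ps, so Ps = 73.
Buyers pay Pb = 73 − 33 = 40; Q' = -64 + 8·73 = 520.
Buyers' price falls by P* − Pb = 62 − 40 = 22; sellers' price rises by Ps − P* = 73 − 62 = 11.

Buyers gain £22 per unit; sellers gain £11 per unit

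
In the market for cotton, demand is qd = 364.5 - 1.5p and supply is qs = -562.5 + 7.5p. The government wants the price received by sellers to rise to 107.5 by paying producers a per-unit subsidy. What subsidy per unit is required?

Required subsidy s = 27 per unit

At a seller price of 107.5, quantity supplied is -562.5 + 7.5·107.5 = 243.75.
Buyers absorb 243.75 only when they pay pb with 364.5 − 1.5·pb = 243.75, i.e. pb = 80.5.
s = ps − pb = 107.5 − 80.5 = 27.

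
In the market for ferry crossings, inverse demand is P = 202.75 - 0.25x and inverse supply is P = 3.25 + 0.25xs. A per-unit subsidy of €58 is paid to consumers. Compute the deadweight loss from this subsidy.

Pre-subsidy: 202.75 - 0.25x = 3.25 + 0.25x gives x* = 399 and P* = 103.
With the rebate, buyers effectively pay Pb = Ps − 58, where Ps is the price sellers receive.
On the curves, Pb = 202.75 - 0.25x and Ps = 3.25 + 0.25x; the wedge Ps − Pb = 58 gives 3.25 + 0.25x − (202.75 - 0.25x) = 58, so x' = 515.
Then Pb = 202.75 − 0.25·515 = 74 and Ps = 3.25 + 0.25·515 = 132.
The subsidy expands output by 515 − 399 = 116 past the efficient level; on those units the gap between marginal cost and willingness to pay runs from 0 up to 58.
DWL = ½ × 58 × 116 = 3364.

Deadweight loss = €3364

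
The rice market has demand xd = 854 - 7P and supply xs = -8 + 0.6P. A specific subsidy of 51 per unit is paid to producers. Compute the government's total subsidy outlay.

Government cost = 171003/38

Pre-subsidy: 854 - 7P = -8 + 0.6P gives P* = 2155/19, x* = 1141/19.
With the subsidy, sellers receive Ps = Pb + 51 for each unit, where Pb is the price buyers pay.
Supply in terms of Pb becomes xs = -8 + 0.6(Pb + 51) = 22.6 + 0.6Pb. Setting this equal to demand: 854 - 7Pb = 22.6 + 0.6Pb, so Pb = 4157/38.
Sellers receive Ps = 4157/38 + 51 = 6095/38; x' = 854 − 7·(4157/38) = 3353/38.
Government outlay = subsidy × quantity = 51 × 3353/38 = 171003/38.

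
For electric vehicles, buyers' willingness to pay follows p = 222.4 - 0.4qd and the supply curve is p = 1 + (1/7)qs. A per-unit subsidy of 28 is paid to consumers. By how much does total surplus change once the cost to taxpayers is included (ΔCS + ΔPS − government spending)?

Pre-subsidy: 222.4 - 0.4q = 1 + (1/7)q gives q* = 7749/19 and p* = 1126/19.
With the rebate, buyers effectively pay pb = ps − 28, where ps is the price sellers receive.
On the curves, pb = 222.4 - 0.4q and ps = 1 + (1/7)q; the wedge ps − pb = 28 gives 1 + (1/7)q − (222.4 - 0.4q) = 28, so q' = 8729/19.
Then pb = 222.4 − 0.4·(8729/19) = 734/19 and ps = 1 + (1/7)·(8729/19) = 1266/19.
ΔCS = ½(7749/19 + 8729/19)(1126/19 − 734/19) = 3229688/361; ΔPS = ½(7749/19 + 8729/19)(1266/19 − 1126/19) = 1153460/361.
Government spending = 28 × 8729/19 = 244412/19.
Net change = 3229688/361 + 1153460/361 − 244412/19 = -13720/19. The loss equals the DWL triangle ½·28·980/19.

Net change in total surplus = -13720/19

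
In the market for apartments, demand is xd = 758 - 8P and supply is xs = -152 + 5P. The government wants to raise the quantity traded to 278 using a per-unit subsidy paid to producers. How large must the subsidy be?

At x = 278, invert demand for the buyer price: Pb = (758 − 278)/8 = 60; invert supply for the seller price: Ps = (278 − (-152))/5 = 86.
The subsidy must fill the gap: s = Ps − Pb = 86 − 60 = 26.

Required subsidy s = 26 per unit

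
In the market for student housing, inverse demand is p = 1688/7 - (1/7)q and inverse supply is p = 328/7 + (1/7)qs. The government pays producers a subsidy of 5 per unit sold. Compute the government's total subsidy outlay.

Government cost = 3487.5

Pre-subsidy: 1688/7 - (1/7)q = 328/7 + (1/7)q gives q* = 680 and p* = 144.
With the subsidy, sellers receive ps = pb + 5 for each unit, where pb is the price buyers pay.
On the curves, pb = 1688/7 - (1/7)q and ps = 328/7 + (1/7)q; the wedge ps − pb = 5 gives 328/7 + (1/7)q − (1688/7 - (1/7)q) = 5, so q' = 697.5.
Then pb = 1688/7 − (1/7)·697.5 = 141.5 and ps = 328/7 + (1/7)·697.5 = 146.5.
Government outlay = subsidy × quantity = 5 × 697.5 = 3487.5.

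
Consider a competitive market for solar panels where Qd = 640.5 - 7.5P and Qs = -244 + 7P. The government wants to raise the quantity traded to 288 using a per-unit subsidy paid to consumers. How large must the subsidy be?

At Q = 288, invert demand for the buyer price: Pb = (640.5 − 288)/7.5 = 47; invert supply for the seller price: Ps = (288 − (-244))/7 = 76.
The subsidy must fill the gap: s = Ps − Pb = 76 − 47 = 29.

Required subsidy s = 29 per unit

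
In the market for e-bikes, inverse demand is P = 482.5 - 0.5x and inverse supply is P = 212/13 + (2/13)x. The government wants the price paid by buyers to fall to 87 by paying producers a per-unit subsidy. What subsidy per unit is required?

At a buyer price of 87, quantity demanded is 965 − 2·87 = 791.
Sellers supply 791 only when they receive Ps = 212/13 + (2/13)·791 = 138.
s = Ps − Pb = 138 − 87 = 51.

Required subsidy s = 51 per unit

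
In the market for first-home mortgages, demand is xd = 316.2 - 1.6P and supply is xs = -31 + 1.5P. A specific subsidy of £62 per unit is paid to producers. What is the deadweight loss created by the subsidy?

Deadweight loss = £1488

Pre-subsidy: 316.2 - 1.6P = -31 + 1.5P gives P* = 112, x* = 137.
With the subsidy, sellers receive Ps = Pb + 62 for each unit, where Pb is the price buyers pay.
Supply in terms of Pb becomes xs = -31 + 1.5(Pb + 62) = 62 + 1.5Pb. Setting this equal to demand: 316.2 - 1.6Pb = 62 + 1.5Pb, so Pb = 82.
Sellers receive Ps = 82 + 62 = 144; x' = 316.2 − 1.6·82 = 185.
The subsidy expands output by 185 − 137 = 48 past the efficient level; on those units the gap between marginal cost and willingness to pay runs from 0 up to 62.
DWL = ½ × 62 × 48 = 1488.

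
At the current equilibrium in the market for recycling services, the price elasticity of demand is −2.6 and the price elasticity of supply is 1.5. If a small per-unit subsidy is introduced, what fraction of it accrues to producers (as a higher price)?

For a small subsidy around the equilibrium, the benefit split depends on the relative slopes, which at a point are proportional to the elasticities.
Buyer share = εs/(εs + |εd|) = 1.5/(1.5 + 2.6) = 15/41; seller share = |εd|/(εs + |εd|) = 26/41.
So producers capture 26/41 of the subsidy.

Producer share = 26/41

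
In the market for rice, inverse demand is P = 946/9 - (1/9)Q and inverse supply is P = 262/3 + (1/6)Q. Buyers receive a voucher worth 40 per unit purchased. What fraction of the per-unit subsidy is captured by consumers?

Consumer share = 0.4

Pre-subsidy: 946/9 - (1/9)Q = 262/3 + (1/6)Q gives Q* = 64 and P* = 98.
With the rebate, buyers effectively pay Pb = Ps − 40, where Ps is the price sellers receive.
On the curves, Pb = 946/9 - (1/9)Q and Ps = 262/3 + (1/6)Q; the wedge Ps − Pb = 40 gives 262/3 + (1/6)Q − (946/9 - (1/9)Q) = 40, so Q' = 208.
Then Pb = 946/9 − (1/9)·208 = 82 and Ps = 262/3 + (1/6)·208 = 122.
Buyers' price falls by P* − Pb = 98 − 82 = 16; sellers' price rises by Ps − P* = 122 − 98 = 24.
So consumers capture 16/40 = 0.4 of each unit of subsidy.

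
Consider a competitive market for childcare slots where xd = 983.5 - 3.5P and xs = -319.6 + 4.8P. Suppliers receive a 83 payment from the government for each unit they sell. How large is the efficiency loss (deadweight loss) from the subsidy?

Pre-subsidy: 983.5 - 3.5P = -319.6 + 4.8P gives P* = 157, x* = 434.
With the subsidy, sellers receive Ps = Pb + 83 for each unit, where Pb is the price buyers pay.
Supply in terms of Pb becomes xs = -319.6 + 4.8(Pb + 83) = 78.8 + 4.8Pb. Setting this equal to demand: 983.5 - 3.5Pb = 78.8 + 4.8Pb, so Pb = 109.
Sellers receive Ps = 109 + 83 = 192; x' = 983.5 − 3.5·109 = 602.
The subsidy expands output by 602 − 434 = 168 past the efficient level; on those units the gap between marginal cost and willingness to pay runs from 0 up to 83.
DWL = ½ × 83 × 168 = 6972.

Deadweight loss = 6972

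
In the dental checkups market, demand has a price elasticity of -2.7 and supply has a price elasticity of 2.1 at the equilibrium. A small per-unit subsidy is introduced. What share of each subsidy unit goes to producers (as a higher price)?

Producer share = 0.5625

For a small subsidy around the equilibrium, the benefit split depends on the relative slopes, which at a point are proportional to the elasticities.
Buyer share = εs/(εs + |εd|) = 2.1/(2.1 + 2.7) = 0.4375; seller share = |εd|/(εs + |εd|) = 0.5625.
So producers capture 0.5625 of the subsidy.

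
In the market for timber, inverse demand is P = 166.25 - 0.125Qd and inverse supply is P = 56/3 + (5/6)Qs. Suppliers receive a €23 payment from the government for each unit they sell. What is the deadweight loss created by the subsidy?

Pre-subsidy: 166.25 - 0.125Q = 56/3 + (5/6)Q gives Q* = 154 and P* = 147.
With the subsidy, sellers receive Ps = Pb + 23 for each unit, where Pb is the price buyers pay.
On the curves, Pb = 166.25 - 0.125Q and Ps = 56/3 + (5/6)Q; the wedge Ps − Pb = 23 gives 56/3 + (5/6)Q − (166.25 - 0.125Q) = 23, so Q' = 178.
Then Pb = 166.25 − 0.125·178 = 144 and Ps = 56/3 + (5/6)·178 = 167.
The subsidy expands output by 178 − 154 = 24 past the efficient level; on those units the gap between marginal cost and willingness to pay runs from 0 up to 23.
DWL = ½ × 23 × 24 = 276.

Deadweight loss = €276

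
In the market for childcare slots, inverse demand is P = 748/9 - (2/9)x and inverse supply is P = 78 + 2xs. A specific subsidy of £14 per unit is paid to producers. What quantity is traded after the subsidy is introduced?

Pre-subsidy: 748/9 - (2/9)x = 78 + 2x gives x* = 2.3 and P* = 82.6.
With the subsidy, sellers receive Ps = Pb + 14 for each unit, where Pb is the price buyers pay.
On the curves, Pb = 748/9 - (2/9)x and Ps = 78 + 2x; the wedge Ps − Pb = 14 gives 78 + 2x − (748/9 - (2/9)x) = 14, so x' = 8.6.
Then Pb = 748/9 − (2/9)·8.6 = 81.2 and Ps = 78 + 2·8.6 = 95.2.

x' = 8.6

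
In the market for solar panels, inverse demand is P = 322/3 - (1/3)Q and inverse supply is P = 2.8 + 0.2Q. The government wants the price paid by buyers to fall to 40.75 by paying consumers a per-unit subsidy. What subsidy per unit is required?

At a buyer price of 40.75, quantity demanded is 322 − 3·40.75 = 199.75.
Sellers supply 199.75 only when they receive Ps = 2.8 + 0.2·199.75 = 42.75.
s = Ps − Pb = 42.75 − 40.75 = 2.

Required subsidy s = 2 per unit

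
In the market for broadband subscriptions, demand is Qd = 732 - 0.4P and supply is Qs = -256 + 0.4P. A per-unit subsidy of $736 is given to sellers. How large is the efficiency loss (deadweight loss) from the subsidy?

Pre-subsidy: 732 - 0.4P = -256 + 0.4P gives P* = 1235, Q* = 238.
With the subsidy, sellers receive Ps = Pb + 736 for each unit, where Pb is the price buyers pay.
Supply in terms of Pb becomes Qs = -256 + 0.4(Pb + 736) = 38.4 + 0.4Pb. Setting this equal to demand: 732 - 0.4Pb = 38.4 + 0.4Pb, so Pb = 867.
Sellers receive Ps = 867 + 736 = 1603; Q' = 732 − 0.4·867 = 385.2.
The subsidy expands output by 385.2 − 238 = 147.2 past the efficient level; on those units the gap between marginal cost and willingness to pay runs from 0 up to 736.
DWL = ½ × 736 × 147.2 = 54169.6.

Deadweight loss = $54169.6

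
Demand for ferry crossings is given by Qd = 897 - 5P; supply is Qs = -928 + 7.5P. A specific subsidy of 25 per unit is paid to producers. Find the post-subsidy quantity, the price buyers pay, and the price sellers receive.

Q' = 242; buyers pay 131; sellers receive 156

Pre-subsidy: 897 - 5P = -928 + 7.5P gives P* = 146, Q* = 167.
With the subsidy, sellers receive Ps = Pb + 25 for each unit, where Pb is the price buyers pay.
Supply in terms of Pb becomes Qs = -928 + 7.5(Pb + 25) = -740.5 + 7.5Pb. Setting this equal to demand: 897 - 5Pb = -740.5 + 7.5Pb, so Pb = 131.
Sellers receive Ps = 131 + 25 = 156; Q' = 897 − 5·131 = 242.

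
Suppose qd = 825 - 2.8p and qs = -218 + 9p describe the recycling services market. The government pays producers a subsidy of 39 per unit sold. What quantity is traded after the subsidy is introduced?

q' = 38987/59

Pre-subsidy: 825 - 2.8p = -218 + 9p gives p* = 5215/59, q* = 34073/59.
With the subsidy, sellers receive ps = pb + 39 for each unit, where pb is the price buyers pay.
Supply in terms of pb becomes qs = -218 + 9(pb + 39) = 133 + 9pb. Setting this equal to demand: 825 - 2.8pb = 133 + 9pb, so pb = 3460/59.
Sellers receive ps = 3460/59 + 39 = 5761/59; q' = 825 − 2.8·(3460/59) = 38987/59.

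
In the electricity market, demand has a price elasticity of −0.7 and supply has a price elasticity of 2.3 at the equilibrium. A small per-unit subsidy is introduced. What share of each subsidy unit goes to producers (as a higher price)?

Producer share = 7/30

For a small subsidy around the equilibrium, the benefit split depends on the relative slopes, which at a point are proportional to the elasticities.
Buyer share = εs/(εs + |εd|) = 2.3/(2.3 + 0.7) = 23/30; seller share = |εd|/(εs + |εd|) = 7/30.
So producers capture 7/30 of the subsidy.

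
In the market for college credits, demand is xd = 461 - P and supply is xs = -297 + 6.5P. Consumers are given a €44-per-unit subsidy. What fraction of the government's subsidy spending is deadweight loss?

DWL / government spending = 286/5971

Pre-subsidy: 461 - P = -297 + 6.5P gives P* = 1516/15, x* = 5399/15.
With the rebate, buyers effectively pay Pb = Ps − 44, where Ps is the price sellers receive.
Demand in terms of Ps becomes xd = 461 − 1(Ps − 44) = 505 - Ps. Setting this equal to supply: 505 - Ps = -297 + 6.5Ps, so Ps = 1604/15.
Buyers pay Pb = 1604/15 − 44 = 944/15; x' = -297 + 6.5·(1604/15) = 5971/15.
ΔCS = ½(5399/15 + 5971/15)(1516/15 − 944/15) = 216788/15; ΔPS = ½(5399/15 + 5971/15)(1604/15 − 1516/15) = 33352/15.
Government spending = 44 × 5971/15 = 262724/15.
DWL = ½ × 44 × (5971/15 − 5399/15) = 12584/15; fraction = (12584/15) / (262724/15) = 286/5971.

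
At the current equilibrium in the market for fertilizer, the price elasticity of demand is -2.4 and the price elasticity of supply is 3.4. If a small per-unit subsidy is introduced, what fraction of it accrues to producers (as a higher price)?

For a small subsidy around the equilibrium, the benefit split depends on the relative slopes, which at a point are proportional to the elasticities.
Buyer share = εs/(εs + |εd|) = 3.4/(3.4 + 2.4) = 17/29; seller share = |εd|/(εs + |εd|) = 12/29.
So producers capture 12/29 of the subsidy.

Producer share = 12/29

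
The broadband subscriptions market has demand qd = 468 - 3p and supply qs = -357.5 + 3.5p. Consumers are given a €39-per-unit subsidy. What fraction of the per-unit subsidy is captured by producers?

Producer share = 6/13

Pre-subsidy: 468 - 3p = -357.5 + 3.5p gives p* = 127, q* = 87.
With the rebate, buyers effectively pay pb = ps − 39, where ps is the price sellers receive.
Demand in terms of ps becomes qd = 468 − 3(ps − 39) = 585 - 3ps. Setting this equal to supply: 585 - 3ps = -357.5 + 3.5ps, so ps = 145.
Buyers pay pb = 145 − 39 = 106; q' = -357.5 + 3.5·145 = 150.
Buyers' price falls by p* − pb = 127 − 106 = 21; sellers' price rises by ps − p* = 145 − 127 = 18.
So producers capture 18/39 = 6/13 of each unit of subsidy.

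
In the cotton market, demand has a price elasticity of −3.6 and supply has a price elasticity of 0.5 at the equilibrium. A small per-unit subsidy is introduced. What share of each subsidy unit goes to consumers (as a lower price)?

For a small subsidy around the equilibrium, the benefit split depends on the relative slopes, which at a point are proportional to the elasticities.
Buyer share = εs/(εs + |εd|) = 0.5/(0.5 + 3.6) = 5/41; seller share = |εd|/(εs + |εd|) = 36/41.

Consumer share = 5/41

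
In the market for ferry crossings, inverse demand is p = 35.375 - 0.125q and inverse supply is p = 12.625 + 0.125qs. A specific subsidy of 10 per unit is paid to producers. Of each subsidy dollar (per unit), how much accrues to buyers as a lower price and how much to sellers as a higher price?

Buyers gain 5 per unit; sellers gain 5 per unit

Pre-subsidy: 35.375 - 0.125q = 12.625 + 0.125q gives q* = 91 and p* = 24.
With the subsidy, sellers receive ps = pb + 10 for each unit, where pb is the price buyers pay.
On the curves, pb = 35.375 - 0.125q and ps = 12.625 + 0.125q; the wedge ps − pb = 10 gives 12.625 + 0.125q − (35.375 - 0.125q) = 10, so q' = 131.
Then pb = 35.375 − 0.125·131 = 19 and ps = 12.625 + 0.125·131 = 29.
Buyers' price falls by p* − pb = 24 − 19 = 5; sellers' price rises by ps − p* = 29 − 24 = 5.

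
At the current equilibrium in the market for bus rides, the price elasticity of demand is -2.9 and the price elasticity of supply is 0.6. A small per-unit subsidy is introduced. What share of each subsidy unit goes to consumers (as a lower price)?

Consumer share = 6/35

For a small subsidy around the equilibrium, the benefit split depends on the relative slopes, which at a point are proportional to the elasticities.
Buyer share = εs/(εs + |εd|) = 0.6/(0.6 + 2.9) = 6/35; seller share = |εd|/(εs + |εd|) = 29/35.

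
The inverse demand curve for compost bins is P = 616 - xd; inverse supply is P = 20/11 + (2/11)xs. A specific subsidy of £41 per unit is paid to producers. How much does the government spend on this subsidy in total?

Government cost = 295487/13

Pre-subsidy: 616 - x = 20/11 + (2/11)x gives x* = 6756/13 and P* = 1252/13.
With the subsidy, sellers receive Ps = Pb + 41 for each unit, where Pb is the price buyers pay.
On the curves, Pb = 616 - x and Ps = 20/11 + (2/11)x; the wedge Ps − Pb = 41 gives 20/11 + (2/11)x − (616 - x) = 41, so x' = 7207/13.
Then Pb = 616 − 1·(7207/13) = 801/13 and Ps = 20/11 + (2/11)·(7207/13) = 1334/13.
Government outlay = subsidy × quantity = 41 × 7207/13 = 295487/13.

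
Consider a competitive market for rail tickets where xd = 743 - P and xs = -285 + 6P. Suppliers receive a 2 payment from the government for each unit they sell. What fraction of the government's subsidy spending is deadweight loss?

DWL / government spending = 2/1395

Pre-subsidy: 743 - P = -285 + 6P gives P* = 1028/7, x* = 4173/7.
With the subsidy, sellers receive Ps = Pb + 2 for each unit, where Pb is the price buyers pay.
Supply in terms of Pb becomes xs = -285 + 6(Pb + 2) = -273 + 6Pb. Setting this equal to demand: 743 - Pb = -273 + 6Pb, so Pb = 1016/7.
Sellers receive Ps = 1016/7 + 2 = 1030/7; x' = 743 − 1·(1016/7) = 4185/7.
ΔCS = ½(4173/7 + 4185/7)(1028/7 − 1016/7) = 7164/7; ΔPS = ½(4173/7 + 4185/7)(1030/7 − 1028/7) = 1194/7.
Government spending = 2 × 4185/7 = 8370/7.
DWL = ½ × 2 × (4185/7 − 4173/7) = 12/7; fraction = (12/7) / (8370/7) = 2/1395.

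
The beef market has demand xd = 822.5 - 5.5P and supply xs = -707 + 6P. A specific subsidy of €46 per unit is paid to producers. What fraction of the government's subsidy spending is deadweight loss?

Pre-subsidy: 822.5 - 5.5P = -707 + 6P gives P* = 133, x* = 91.
With the subsidy, sellers receive Ps = Pb + 46 for each unit, where Pb is the price buyers pay.
Supply in terms of Pb becomes xs = -707 + 6(Pb + 46) = -431 + 6Pb. Setting this equal to demand: 822.5 - 5.5Pb = -431 + 6Pb, so Pb = 109.
Sellers receive Ps = 109 + 46 = 155; x' = 822.5 − 5.5·109 = 223.
ΔCS = ½(91 + 223)(133 − 109) = 3768; ΔPS = ½(91 + 223)(155 − 133) = 3454.
Government spending = 46 × 223 = 10258.
DWL = ½ × 46 × (223 − 91) = 3036; fraction = 3036 / 10258 = 66/223.

DWL / government spending = 66/223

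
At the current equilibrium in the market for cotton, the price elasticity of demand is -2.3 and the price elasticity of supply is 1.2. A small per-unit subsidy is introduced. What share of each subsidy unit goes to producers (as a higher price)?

Producer share = 23/35

For a small subsidy around the equilibrium, the benefit split depends on the relative slopes, which at a point are proportional to the elasticities.
Buyer share = εs/(εs + |εd|) = 1.2/(1.2 + 2.3) = 12/35; seller share = |εd|/(εs + |εd|) = 23/35.
So producers capture 23/35 of the subsidy.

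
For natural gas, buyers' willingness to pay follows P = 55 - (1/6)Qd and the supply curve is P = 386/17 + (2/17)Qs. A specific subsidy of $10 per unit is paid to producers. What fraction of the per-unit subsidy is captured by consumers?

Consumer share = 17/29

Pre-subsidy: 55 - (1/6)Q = 386/17 + (2/17)Q gives Q* = 3294/29 and P* = 1046/29.
With the subsidy, sellers receive Ps = Pb + 10 for each unit, where Pb is the price buyers pay.
On the curves, Pb = 55 - (1/6)Q and Ps = 386/17 + (2/17)Q; the wedge Ps − Pb = 10 gives 386/17 + (2/17)Q − (55 - (1/6)Q) = 10, so Q' = 4314/29.
Then Pb = 55 − (1/6)·(4314/29) = 876/29 and Ps = 386/17 + (2/17)·(4314/29) = 1166/29.
Buyers' price falls by P* − Pb = 1046/29 − 876/29 = 170/29; sellers' price rises by Ps − P* = 1166/29 − 1046/29 = 120/29.
So consumers capture (170/29)/10 = 17/29 of each unit of subsidy.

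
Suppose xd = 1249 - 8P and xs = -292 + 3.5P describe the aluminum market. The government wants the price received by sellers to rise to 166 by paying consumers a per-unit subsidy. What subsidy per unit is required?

Required subsidy s = 46 per unit

At a seller price of 166, quantity supplied is -292 + 3.5·166 = 289.
Buyers absorb 289 only when they pay Pb with 1249 − 8·Pb = 289, i.e. Pb = 120.
s = Ps − Pb = 166 − 120 = 46.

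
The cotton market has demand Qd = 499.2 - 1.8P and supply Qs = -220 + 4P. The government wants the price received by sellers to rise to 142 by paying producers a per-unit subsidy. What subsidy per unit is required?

At a seller price of 142, quantity supplied is -220 + 4·142 = 348.
Buyers absorb 348 only when they pay Pb with 499.2 − 1.8·Pb = 348, i.e. Pb = 84.
s = Ps − Pb = 142 − 84 = 58.

Required subsidy s = 58 per unit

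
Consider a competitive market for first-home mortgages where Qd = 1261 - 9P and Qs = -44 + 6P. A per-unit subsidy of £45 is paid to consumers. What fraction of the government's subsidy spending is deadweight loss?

Pre-subsidy: 1261 - 9P = -44 + 6P gives P* = 87, Q* = 478.
With the rebate, buyers effectively pay Pb = Ps − 45, where Ps is the price sellers receive.
Demand in terms of Ps becomes Qd = 1261 − 9(Ps − 45) = 1666 - 9Ps. Setting this equal to supply: 1666 - 9Ps = -44 + 6Ps, so Ps = 114.
Buyers pay Pb = 114 − 45 = 69; Q' = -44 + 6·114 = 640.
ΔCS = ½(478 + 640)(87 − 69) = 10062; ΔPS = ½(478 + 640)(114 − 87) = 15093.
Government spending = 45 × 640 = 28800.
DWL = ½ × 45 × (640 − 478) = 3645; fraction = 3645 / 28800 = 0.1265625.

DWL / government spending = 0.1265625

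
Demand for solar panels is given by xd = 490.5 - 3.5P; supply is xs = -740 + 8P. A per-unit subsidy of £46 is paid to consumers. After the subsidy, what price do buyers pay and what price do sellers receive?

Pre-subsidy: 490.5 - 3.5P = -740 + 8P gives P* = 107, x* = 116.
With the rebate, buyers effectively pay Pb = Ps − 46, where Ps is the price sellers receive.
Demand in terms of Ps becomes xd = 490.5 − 3.5(Ps − 46) = 651.5 - 3.5Ps. Setting this equal to supply: 651.5 - 3.5Ps = -740 + 8Ps, so Ps = 121.
Buyers pay Pb = 121 − 46 = 75; x' = -740 + 8·121 = 228.

Buyers pay £75; sellers receive £121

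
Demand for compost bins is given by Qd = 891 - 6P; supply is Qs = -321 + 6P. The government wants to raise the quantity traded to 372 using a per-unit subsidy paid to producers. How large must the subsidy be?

At Q = 372, invert demand for the buyer price: Pb = (891 − 372)/6 = 86.5; invert supply for the seller price: Ps = (372 − (-321))/6 = 115.5.
The subsidy must fill the gap: s = Ps − Pb = 115.5 − 86.5 = 29.

Required subsidy s = 29 per unit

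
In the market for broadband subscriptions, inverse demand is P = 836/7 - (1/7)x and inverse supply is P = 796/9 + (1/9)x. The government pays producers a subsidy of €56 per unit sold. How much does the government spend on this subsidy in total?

Government cost = €19180

Pre-subsidy: 836/7 - (1/7)x = 796/9 + (1/9)x gives x* = 122 and P* = 102.
With the subsidy, sellers receive Ps = Pb + 56 for each unit, where Pb is the price buyers pay.
On the curves, Pb = 836/7 - (1/7)x and Ps = 796/9 + (1/9)x; the wedge Ps − Pb = 56 gives 796/9 + (1/9)x − (836/7 - (1/7)x) = 56, so x' = 342.5.
Then Pb = 836/7 − (1/7)·342.5 = 70.5 and Ps = 796/9 + (1/9)·342.5 = 126.5.
Government outlay = subsidy × quantity = 56 × 342.5 = 19180.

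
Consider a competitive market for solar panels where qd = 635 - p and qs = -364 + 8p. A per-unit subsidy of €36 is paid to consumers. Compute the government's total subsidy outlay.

Pre-subsidy: 635 - p = -364 + 8p gives p* = 111, q* = 524.
With the rebate, buyers effectively pay pb = ps − 36, where ps is the price sellers receive.
Demand in terms of ps becomes qd = 635 − 1(ps − 36) = 671 - ps. Setting this equal to supply: 671 - ps = -364 + 8ps, so ps = 115.
Buyers pay pb = 115 − 36 = 79; q' = -364 + 8·115 = 556.
Government outlay = subsidy × quantity = 36 × 556 = 20016.

Government cost = €20016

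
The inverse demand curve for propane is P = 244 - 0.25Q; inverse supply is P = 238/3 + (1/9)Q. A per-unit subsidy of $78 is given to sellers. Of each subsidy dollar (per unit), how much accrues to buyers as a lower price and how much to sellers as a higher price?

Pre-subsidy: 244 - 0.25Q = 238/3 + (1/9)Q gives Q* = 456 and P* = 130.
With the subsidy, sellers receive Ps = Pb + 78 for each unit, where Pb is the price buyers pay.
On the curves, Pb = 244 - 0.25Q and Ps = 238/3 + (1/9)Q; the wedge Ps − Pb = 78 gives 238/3 + (1/9)Q − (244 - 0.25Q) = 78, so Q' = 672.
Then Pb = 244 − 0.25·672 = 76 and Ps = 238/3 + (1/9)·672 = 154.
Buyers' price falls by P* − Pb = 130 − 76 = 54; sellers' price rises by Ps − P* = 154 − 130 = 24.

Buyers gain $54 per unit; sellers gain $24 per unit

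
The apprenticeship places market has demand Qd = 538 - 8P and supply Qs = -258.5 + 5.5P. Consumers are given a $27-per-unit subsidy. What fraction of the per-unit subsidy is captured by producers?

Pre-subsidy: 538 - 8P = -258.5 + 5.5P gives P* = 59, Q* = 66.
With the rebate, buyers effectively pay Pb = Ps − 27, where Ps is the price sellers receive.
Demand in terms of Ps becomes Qd = 538 − 8(Ps − 27) = 754 - 8Ps. Setting this equal to supply: 754 - 8Ps = -258.5 + 5.5Ps, so Ps = 75.
Buyers pay Pb = 75 − 27 = 48; Q' = -258.5 + 5.5·75 = 154.
Buyers' price falls by P* − Pb = 59 − 48 = 11; sellers' price rises by Ps − P* = 75 − 59 = 16.
So producers capture 16/27 = 16/27 of each unit of subsidy.

Producer share = 16/27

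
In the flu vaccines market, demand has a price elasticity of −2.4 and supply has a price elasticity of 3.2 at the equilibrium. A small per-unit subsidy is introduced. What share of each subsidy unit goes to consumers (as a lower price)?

For a small subsidy around the equilibrium, the benefit split depends on the relative slopes, which at a point are proportional to the elasticities.
Buyer share = εs/(εs + |εd|) = 3.2/(3.2 + 2.4) = 4/7; seller share = |εd|/(εs + |εd|) = 3/7.

Consumer share = 4/7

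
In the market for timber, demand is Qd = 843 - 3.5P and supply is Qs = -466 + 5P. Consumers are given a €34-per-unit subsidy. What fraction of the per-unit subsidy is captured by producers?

Producer share = 7/17

Pre-subsidy: 843 - 3.5P = -466 + 5P gives P* = 154, Q* = 304.
With the rebate, buyers effectively pay Pb = Ps − 34, where Ps is the price sellers receive.
Demand in terms of Ps becomes Qd = 843 − 3.5(Ps − 34) = 962 - 3.5Ps. Setting this equal to supply: 962 - 3.5Ps = -466 + 5Ps, so Ps = 168.
Buyers pay Pb = 168 − 34 = 134; Q' = -466 + 5·168 = 374.
Buyers' price falls by P* − Pb = 154 − 134 = 20; sellers' price rises by Ps − P* = 168 − 154 = 14.
So producers capture 14/34 = 7/17 of each unit of subsidy.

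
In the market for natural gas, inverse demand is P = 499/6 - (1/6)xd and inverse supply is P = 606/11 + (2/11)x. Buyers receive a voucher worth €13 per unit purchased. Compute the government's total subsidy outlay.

Government cost = 35243/23

Pre-subsidy: 499/6 - (1/6)x = 606/11 + (2/11)x gives x* = 1853/23 and P* = 1604/23.
With the rebate, buyers effectively pay Pb = Ps − 13, where Ps is the price sellers receive.
On the curves, Pb = 499/6 - (1/6)x and Ps = 606/11 + (2/11)x; the wedge Ps − Pb = 13 gives 606/11 + (2/11)x − (499/6 - (1/6)x) = 13, so x' = 2711/23.
Then Pb = 499/6 − (1/6)·(2711/23) = 1461/23 and Ps = 606/11 + (2/11)·(2711/23) = 1760/23.
Government outlay = subsidy × quantity = 13 × 2711/23 = 35243/23.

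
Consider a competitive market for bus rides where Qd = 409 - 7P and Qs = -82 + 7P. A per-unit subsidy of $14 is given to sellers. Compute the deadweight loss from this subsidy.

Deadweight loss = $343

Pre-subsidy: 409 - 7P = -82 + 7P gives P* = 491/14, Q* = 163.5.
With the subsidy, sellers receive Ps = Pb + 14 for each unit, where Pb is the price buyers pay.
Supply in terms of Pb becomes Qs = -82 + 7(Pb + 14) = 16 + 7Pb. Setting this equal to demand: 409 - 7Pb = 16 + 7Pb, so Pb = 393/14.
Sellers receive Ps = 393/14 + 14 = 589/14; Q' = 409 − 7·(393/14) = 212.5.
The subsidy expands output by 212.5 − 163.5 = 49 past the efficient level; on those units the gap between marginal cost and willingness to pay runs from 0 up to 14.
DWL = ½ × 14 × 49 = 343.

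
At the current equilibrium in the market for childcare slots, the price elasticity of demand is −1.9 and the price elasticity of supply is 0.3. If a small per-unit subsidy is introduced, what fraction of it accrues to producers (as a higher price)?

Producer share = 19/22

For a small subsidy around the equilibrium, the benefit split depends on the relative slopes, which at a point are proportional to the elasticities.
Buyer share = εs/(εs + |εd|) = 0.3/(0.3 + 1.9) = 3/22; seller share = |εd|/(εs + |εd|) = 19/22.
So producers capture 19/22 of the subsidy.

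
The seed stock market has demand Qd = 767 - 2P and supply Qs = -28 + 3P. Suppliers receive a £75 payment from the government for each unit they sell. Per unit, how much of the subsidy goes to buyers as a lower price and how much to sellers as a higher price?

Buyers gain £45 per unit; sellers gain £30 per unit

Pre-subsidy: 767 - 2P = -28 + 3P gives P* = 159, Q* = 449.
With the subsidy, sellers receive Ps = Pb + 75 for each unit, where Pb is the price buyers pay.
Supply in terms of Pb becomes Qs = -28 + 3(Pb + 75) = 197 + 3Pb. Setting this equal to demand: 767 - 2Pb = 197 + 3Pb, so Pb = 114.
Sellers receive Ps = 114 + 75 = 189; Q' = 767 − 2·114 = 539.
Buyers' price falls by P* − Pb = 159 − 114 = 45; sellers' price rises by Ps − P* = 189 − 159 = 30.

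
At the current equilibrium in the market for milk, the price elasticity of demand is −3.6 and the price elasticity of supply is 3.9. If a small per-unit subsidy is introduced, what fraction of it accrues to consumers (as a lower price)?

Consumer share = 0.52

For a small subsidy around the equilibrium, the benefit split depends on the relative slopes, which at a point are proportional to the elasticities.
Buyer share = εs/(εs + |εd|) = 3.9/(3.9 + 3.6) = 0.52; seller share = |εd|/(εs + |εd|) = 0.48.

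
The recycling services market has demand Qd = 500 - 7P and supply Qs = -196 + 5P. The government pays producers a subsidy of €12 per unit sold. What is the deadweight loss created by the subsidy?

Deadweight loss = €210

Pre-subsidy: 500 - 7P = -196 + 5P gives P* = 58, Q* = 94.
With the subsidy, sellers receive Ps = Pb + 12 for each unit, where Pb is the price buyers pay.
Supply in terms of Pb becomes Qs = -196 + 5(Pb + 12) = -136 + 5Pb. Setting this equal to demand: 500 - 7Pb = -136 + 5Pb, so Pb = 53.
Sellers receive Ps = 53 + 12 = 65; Q' = 500 − 7·53 = 129.
The subsidy expands output by 129 − 94 = 35 past the efficient level; on those units the gap between marginal cost and willingness to pay runs from 0 up to 12.
DWL = ½ × 12 × 35 = 210.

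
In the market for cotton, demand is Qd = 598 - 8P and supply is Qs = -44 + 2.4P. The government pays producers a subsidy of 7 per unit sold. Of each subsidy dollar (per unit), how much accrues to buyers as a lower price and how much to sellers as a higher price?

Pre-subsidy: 598 - 8P = -44 + 2.4P gives P* = 1605/26, Q* = 1354/13.
With the subsidy, sellers receive Ps = Pb + 7 for each unit, where Pb is the price buyers pay.
Supply in terms of Pb becomes Qs = -44 + 2.4(Pb + 7) = -27.2 + 2.4Pb. Setting this equal to demand: 598 - 8Pb = -27.2 + 2.4Pb, so Pb = 1563/26.
Sellers receive Ps = 1563/26 + 7 = 1745/26; Q' = 598 − 8·(1563/26) = 1522/13.
Buyers' price falls by P* − Pb = 1605/26 − 1563/26 = 21/13; sellers' price rises by Ps − P* = 1745/26 − 1605/26 = 70/13.

Buyers gain 21/13 per unit; sellers gain 70/13 per unit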